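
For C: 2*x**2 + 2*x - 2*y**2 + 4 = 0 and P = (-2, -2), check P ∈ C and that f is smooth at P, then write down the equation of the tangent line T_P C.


Tangent line at P: -6*x + 8*y + 4 = 0.

Step 1: f(-2, -2) = 0, so P lies on C.
Step 2: partial derivatives
  f_x(x, y) = 4*x + 2, f_y(x, y) = -4*y.
  f_x(P) = -6, f_y(P) = 8 (gradient nonzero, so P is smooth).
Step 3: tangent line at P: -6·(x − -2) + 8·(y − -2) = 0.
Expanding: -6*x + 8*y + 4 = 0.


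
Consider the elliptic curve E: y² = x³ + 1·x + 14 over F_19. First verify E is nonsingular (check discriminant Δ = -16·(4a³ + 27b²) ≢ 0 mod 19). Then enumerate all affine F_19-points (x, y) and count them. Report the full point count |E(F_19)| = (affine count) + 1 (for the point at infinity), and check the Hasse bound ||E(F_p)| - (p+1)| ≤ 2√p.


Affine points = {(1, 4), (1, 15), (2, 9), (2, 10), (3, 5), (3, 14), (4, 5), (4, 14), (5, 7), (5, 12), (9, 7), (9, 12), (10, 6), (10, 13), (11, 8), (11, 11), (12, 5), (12, 14), (13, 1), (13, 18), (14, 6), (14, 13), (17, 2), (17, 17)}; affine count = 24; |E(F_19)| = 25.

Discriminant check: Δ ∝ 4a³ + 27b² = 4·1³ + 27·14² = 4·1 + 27·196 ≡ 14 (mod 19). Nonzero ⇒ E is nonsingular.
For each x ∈ F_19, compute rhs = x³ + 1·x + 14 mod 19, then count y ∈ F_19 with y² ≡ rhs.
  x = 0: rhs = 14, matching y values: none (0 points).
  x = 1: rhs = 16, matching y values: 4, 15 (2 points).
  x = 2: rhs = 5, matching y values: 9, 10 (2 points).
  x = 3: rhs = 6, matching y values: 5, 14 (2 points).
  x = 4: rhs = 6, matching y values: 5, 14 (2 points).
  x = 5: rhs = 11, matching y values: 7, 12 (2 points).
  x = 6: rhs = 8, matching y values: none (0 points).
  x = 7: rhs = 3, matching y values: none (0 points).
  x = 8: rhs = 2, matching y values: none (0 points).
  x = 9: rhs = 11, matching y values: 7, 12 (2 points).
  x = 10: rhs = 17, matching y values: 6, 13 (2 points).
  x = 11: rhs = 7, matching y values: 8, 11 (2 points).
  x = 12: rhs = 6, matching y values: 5, 14 (2 points).
  x = 13: rhs = 1, matching y values: 1, 18 (2 points).
  x = 14: rhs = 17, matching y values: 6, 13 (2 points).
  x = 15: rhs = 3, matching y values: none (0 points).
  x = 16: rhs = 3, matching y values: none (0 points).
  x = 17: rhs = 4, matching y values: 2, 17 (2 points).
  x = 18: rhs = 12, matching y values: none (0 points).
Total affine count: 24.
Full point count |E(F_19)| = 24 + 1 = 25.
Hasse bound: |25 − (19+1)| = |5| = 5 ≤ 2√19 ≈ 8.7178 ✓.


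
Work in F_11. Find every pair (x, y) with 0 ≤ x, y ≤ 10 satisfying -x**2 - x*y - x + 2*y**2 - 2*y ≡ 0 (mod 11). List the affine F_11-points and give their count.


Affine F_11-points: {(0, 0), (0, 1), (1, 2), (1, 5), (2, 3), (2, 10), (3, 4), (4, 5), (4, 9), (5, 3), (5, 6), (6, 7), (6, 8), (7, 2), (7, 8), (8, 7), (8, 9), (9, 1), (9, 10), (10, 0), (10, 6)}; count = 21.

For each of the 121 pairs (x, y) ∈ F_11², evaluate f(x, y) mod 11. Record the zeros.
  x = 0: [0↦0, 1↦0, 2↦4, 3↦1, 4↦2, 5↦7, 6↦5, 7↦7, 8↦2, 9↦1, 10↦4]  zeros at y ∈ {0, 1}
  x = 1: [0↦9, 1↦8, 2↦0, 3↦7, 4↦7, 5↦0, 6↦8, 7↦9, 8↦3, 9↦1, 10↦3]  zeros at y ∈ {2, 5}
  x = 2: [0↦5, 1↦3, 2↦5, 3↦0, 4↦10, 5↦2, 6↦9, 7↦9, 8↦2, 9↦10, 10↦0]  zeros at y ∈ {3, 10}
  x = 3: [0↦10, 1↦7, 2↦8, 3↦2, 4↦0, 5↦2, 6↦8, 7↦7, 8↦10, 9↦6, 10↦6]  zeros at y ∈ {4}
  x = 4: [0↦2, 1↦9, 2↦9, 3↦2, 4↦10, 5↦0, 6↦5, 7↦3, 8↦5, 9↦0, 10↦10]  zeros at y ∈ {5, 9}
  x = 5: [0↦3, 1↦9, 2↦8, 3↦0, 4↦7, 5↦7, 6↦0, 7↦8, 8↦9, 9↦3, 10↦1]  zeros at y ∈ {3, 6}
  x = 6: [0↦2, 1↦7, 2↦5, 3↦7, 4↦2, 5↦1, 6↦4, 7↦0, 8↦0, 9↦4, 10↦1]  zeros at y ∈ {7, 8}
  x = 7: [0↦10, 1↦3, 2↦0, 3↦1, 4↦6, 5↦4, 6↦6, 7↦1, 8↦0, 9↦3, 10↦10]  zeros at y ∈ {2, 8}
  x = 8: [0↦5, 1↦8, 2↦4, 3↦4, 4↦8, 5↦5, 6↦6, 7↦0, 8↦9, 9↦0, 10↦6]  zeros at y ∈ {7, 9}
  x = 9: [0↦9, 1↦0, 2↦6, 3↦5, 4↦8, 5↦4, 6↦4, 7↦8, 8↦5, 9↦6, 10↦0]  zeros at y ∈ {1, 10}
  x = 10: [0↦0, 1↦1, 2↦6, 3↦4, 4↦6, 5↦1, 6↦0, 7↦3, 8↦10, 9↦10, 10↦3]  zeros at y ∈ {0, 6}
Collecting zeros: affine points = {(0, 0), (0, 1), (1, 2), (1, 5), (2, 3), (2, 10), (3, 4), (4, 5), (4, 9), (5, 3), (5, 6), (6, 7), (6, 8), (7, 2), (7, 8), (8, 7), (8, 9), (9, 1), (9, 10), (10, 0), (10, 6)}.
Total count |C(F_11)_aff| = 21.


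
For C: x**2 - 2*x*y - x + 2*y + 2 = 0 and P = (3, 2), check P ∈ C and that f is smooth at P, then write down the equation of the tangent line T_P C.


Tangent line at P: x - 4*y + 5 = 0.

Step 1: f(3, 2) = 0, so P lies on C.
Step 2: partial derivatives
  f_x(x, y) = 2*x - 2*y - 1, f_y(x, y) = 2 - 2*x.
  f_x(P) = 1, f_y(P) = -4 (gradient nonzero, so P is smooth).
Step 3: tangent line at P: 1·(x − 3) + -4·(y − 2) = 0.
Expanding: x - 4*y + 5 = 0.


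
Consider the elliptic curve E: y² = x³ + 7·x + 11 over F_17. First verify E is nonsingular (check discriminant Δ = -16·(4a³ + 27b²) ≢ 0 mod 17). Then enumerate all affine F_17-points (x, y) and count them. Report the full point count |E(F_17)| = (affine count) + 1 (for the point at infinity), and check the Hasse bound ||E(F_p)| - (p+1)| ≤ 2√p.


Affine points = {(1, 6), (1, 11), (2, 4), (2, 13), (3, 5), (3, 12), (4, 1), (4, 16), (5, 1), (5, 16), (8, 1), (8, 16), (9, 2), (9, 15), (11, 5), (11, 12), (12, 2), (12, 15), (13, 2), (13, 15)}; affine count = 20; |E(F_17)| = 21.

Discriminant check: Δ ∝ 4a³ + 27b² = 4·7³ + 27·11² = 4·343 + 27·121 ≡ 15 (mod 17). Nonzero ⇒ E is nonsingular.
For each x ∈ F_17, compute rhs = x³ + 7·x + 11 mod 17, then count y ∈ F_17 with y² ≡ rhs.
  x = 0: rhs = 11, matching y values: none (0 points).
  x = 1: rhs = 2, matching y values: 6, 11 (2 points).
  x = 2: rhs = 16, matching y values: 4, 13 (2 points).
  x = 3: rhs = 8, matching y values: 5, 12 (2 points).
  x = 4: rhs = 1, matching y values: 1, 16 (2 points).
  x = 5: rhs = 1, matching y values: 1, 16 (2 points).
  x = 6: rhs = 14, matching y values: none (0 points).
  x = 7: rhs = 12, matching y values: none (0 points).
  x = 8: rhs = 1, matching y values: 1, 16 (2 points).
  x = 9: rhs = 4, matching y values: 2, 15 (2 points).
  x = 10: rhs = 10, matching y values: none (0 points).
  x = 11: rhs = 8, matching y values: 5, 12 (2 points).
  x = 12: rhs = 4, matching y values: 2, 15 (2 points).
  x = 13: rhs = 4, matching y values: 2, 15 (2 points).
  x = 14: rhs = 14, matching y values: none (0 points).
  x = 15: rhs = 6, matching y values: none (0 points).
  x = 16: rhs = 3, matching y values: none (0 points).
Total affine count: 20.
Full point count |E(F_17)| = 20 + 1 = 21.
Hasse bound: |21 − (17+1)| = |3| = 3 ≤ 2√17 ≈ 8.2462 ✓.


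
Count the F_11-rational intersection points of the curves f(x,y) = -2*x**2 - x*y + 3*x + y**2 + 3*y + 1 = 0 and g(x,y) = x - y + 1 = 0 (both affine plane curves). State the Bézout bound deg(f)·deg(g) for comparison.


Common zeros: {(2, 3), (7, 8)}; count = 2; Bézout bound = 2.

deg(f) = 2, deg(g) = 1, so Bézout bound = 2.
Scan x ∈ F_11. For each x, list the y ∈ F_11 with f(x, y) ≡ 0 and those with g(x, y) ≡ 0 (mod 11); the common zeros in that column are the intersection.
  x = 0: f ≡ 0 at y ∈ {2, 6}; g ≡ 0 at y ∈ {1}; common: ∅.
  x = 1: f ≡ 0 at y ∈ ∅; g ≡ 0 at y ∈ {2}; common: ∅.
  x = 2: f ≡ 0 at y ∈ {3, 7}; g ≡ 0 at y ∈ {3}; common: {3}.
  x = 3: f ≡ 0 at y ∈ ∅; g ≡ 0 at y ∈ {4}; common: ∅.
  x = 4: f ≡ 0 at y ∈ {6}; g ≡ 0 at y ∈ {5}; common: ∅.
  x = 5: f ≡ 0 at y ∈ ∅; g ≡ 0 at y ∈ {6}; common: ∅.
  x = 6: f ≡ 0 at y ∈ {1, 2}; g ≡ 0 at y ∈ {7}; common: ∅.
  x = 7: f ≡ 0 at y ∈ {7, 8}; g ≡ 0 at y ∈ {8}; common: {8}.
  x = 8: f ≡ 0 at y ∈ ∅; g ≡ 0 at y ∈ {9}; common: ∅.
  x = 9: f ≡ 0 at y ∈ {3}; g ≡ 0 at y ∈ {10}; common: ∅.
  x = 10: f ≡ 0 at y ∈ ∅; g ≡ 0 at y ∈ {0}; common: ∅.
Collecting: common zeros = {(2, 3), (7, 8)}, so the count is 2.
Comparison with the Bézout bound: 2 ≤ 2 = deg(f)·deg(g), as expected for curves with no common component (the bound is attained).


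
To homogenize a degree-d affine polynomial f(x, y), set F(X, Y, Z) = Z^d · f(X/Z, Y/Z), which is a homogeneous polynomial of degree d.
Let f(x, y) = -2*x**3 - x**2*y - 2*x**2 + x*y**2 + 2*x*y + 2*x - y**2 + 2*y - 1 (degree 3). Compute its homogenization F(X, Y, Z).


F(X, Y, Z) = -2*X**3 - X**2*Y - 2*X**2*Z + X*Y**2 + 2*X*Y*Z + 2*X*Z**2 - Y**2*Z + 2*Y*Z**2 - Z**3

deg(f) = 3.
Substitute x = X/Z, y = Y/Z into f, then multiply by Z^3.
  monomial -2·x^3·y^0 ↦ -2·X^3·Y^0·Z^0.
  monomial -1·x^2·y^1 ↦ -1·X^2·Y^1·Z^0.
  monomial -2·x^2·y^0 ↦ -2·X^2·Y^0·Z^1.
  monomial 1·x^1·y^2 ↦ 1·X^1·Y^2·Z^0.
  monomial 2·x^1·y^1 ↦ 2·X^1·Y^1·Z^1.
  monomial 2·x^1·y^0 ↦ 2·X^1·Y^0·Z^2.
  monomial -1·x^0·y^2 ↦ -1·X^0·Y^2·Z^1.
  monomial 2·x^0·y^1 ↦ 2·X^0·Y^1·Z^2.
  monomial -1·x^0·y^0 ↦ -1·X^0·Y^0·Z^3.
Collecting: F(X, Y, Z) = -2*X**3 - X**2*Y - 2*X**2*Z + X*Y**2 + 2*X*Y*Z + 2*X*Z**2 - Y**2*Z + 2*Y*Z**2 - Z**3.


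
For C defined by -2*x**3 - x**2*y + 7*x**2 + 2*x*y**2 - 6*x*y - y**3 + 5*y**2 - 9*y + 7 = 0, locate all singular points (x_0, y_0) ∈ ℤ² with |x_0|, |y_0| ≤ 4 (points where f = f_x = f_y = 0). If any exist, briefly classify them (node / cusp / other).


Singular points: {(1, 2)}; classification: node.

Compute partial derivatives:
  f_x = -6*x**2 - 2*x*y + 14*x + 2*y**2 - 6*y.
  f_y = -x**2 + 4*x*y - 6*x - 3*y**2 + 10*y - 9.
Scan x_0 ∈ {−4, ..., 4}. For each x_0, f_y(x_0, y) is a polynomial in y; find its integer roots y ∈ {−4, ..., 4}, then test f_x and f at those candidates.
  x = -4: f_y(-4, y) = -3*y**2 - 6*y - 1; no integer root y with |y| ≤ 4.
  x = -3: f_y(-3, y) = -3*y**2 - 2*y; vanishes at y ∈ {0}. (-3, 0): f_x = -96 ≠ 0.
  x = -2: f_y(-2, y) = -3*y**2 + 2*y - 1; no integer root y with |y| ≤ 4.
  x = -1: f_y(-1, y) = -3*y**2 + 6*y - 4; no integer root y with |y| ≤ 4.
  x = 0: f_y(0, y) = -3*y**2 + 10*y - 9; no integer root y with |y| ≤ 4.
  x = 1: f_y(1, y) = -3*y**2 + 14*y - 16; vanishes at y ∈ {2}. (1, 2): f_x = 0, f = 0 — SINGULAR.
  x = 2: f_y(2, y) = -3*y**2 + 18*y - 25; no integer root y with |y| ≤ 4.
  x = 3: f_y(3, y) = -3*y**2 + 22*y - 36; no integer root y with |y| ≤ 4.
  x = 4: f_y(4, y) = -3*y**2 + 26*y - 49; no integer root y with |y| ≤ 4.
Only singular point on the grid: (1, 2).
Classify: substitute x = 1 + u, y = 2 + v and expand: f = -2*u**3 - u**2*v - u**2 + 2*u*v**2 - v**3 + v**2.
No constant or linear terms (consistent with a singular point). Quadratic part: -u**2 + v**2. Cubic part: -2*u**3 - u**2*v + 2*u*v**2 - v**3.
The quadratic part v**2 - u**2 = (v − u)(v + u) splits into two distinct linear factors, so there are two distinct tangent lines y − 2 = ±(x − 1) — this is a node (ordinary double point).
Classification: node.


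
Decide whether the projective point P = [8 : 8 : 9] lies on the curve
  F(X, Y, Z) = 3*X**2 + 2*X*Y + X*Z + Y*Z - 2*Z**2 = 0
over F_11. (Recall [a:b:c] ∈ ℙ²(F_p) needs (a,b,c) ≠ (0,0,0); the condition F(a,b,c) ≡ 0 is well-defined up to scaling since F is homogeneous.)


F(8,8,9) ≡ 5 (mod 11); P is NOT on the curve.

Evaluate F(8, 8, 9) term-by-term (mod 11).
  3*X**2 ↦ 3·64·1·1 = 192
  2*X*Y ↦ 2·8·8·1 = 128
  X*Z ↦ 1·8·1·9 = 72
  Y*Z ↦ 1·1·8·9 = 72
  -2*Z**2 ↦ -2·1·1·81 = -162
Sum: F(8, 8, 9) = (192) + (128) + (72) + (72) + (-162) = 302.
Reducing mod 11: 302 ≡ 5 (mod 11).
Since F(a, b, c) ≡ 5 ≠ 0 (mod 11), P does NOT lie on the curve.


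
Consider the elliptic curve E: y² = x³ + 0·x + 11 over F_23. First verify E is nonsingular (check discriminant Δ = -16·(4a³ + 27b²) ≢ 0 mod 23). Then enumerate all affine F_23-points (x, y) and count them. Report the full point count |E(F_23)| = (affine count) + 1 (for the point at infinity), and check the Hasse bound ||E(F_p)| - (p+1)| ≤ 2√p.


Affine points = {(1, 9), (1, 14), (4, 11), (4, 12), (7, 3), (7, 20), (9, 2), (9, 21), (11, 10), (11, 13), (13, 0), (14, 8), (14, 15), (16, 6), (16, 17), (17, 5), (17, 18), (18, 1), (18, 22), (19, 4), (19, 19), (21, 7), (21, 16)}; affine count = 23; |E(F_23)| = 24.

Discriminant check: Δ ∝ 4a³ + 27b² = 4·0³ + 27·11² = 4·0 + 27·121 ≡ 1 (mod 23). Nonzero ⇒ E is nonsingular.
For each x ∈ F_23, compute rhs = x³ + 0·x + 11 mod 23, then count y ∈ F_23 with y² ≡ rhs.
  x = 0: rhs = 11, matching y values: none (0 points).
  x = 1: rhs = 12, matching y values: 9, 14 (2 points).
  x = 2: rhs = 19, matching y values: none (0 points).
  x = 3: rhs = 15, matching y values: none (0 points).
  x = 4: rhs = 6, matching y values: 11, 12 (2 points).
  x = 5: rhs = 21, matching y values: none (0 points).
  x = 6: rhs = 20, matching y values: none (0 points).
  x = 7: rhs = 9, matching y values: 3, 20 (2 points).
  x = 8: rhs = 17, matching y values: none (0 points).
  x = 9: rhs = 4, matching y values: 2, 21 (2 points).
  x = 10: rhs = 22, matching y values: none (0 points).
  x = 11: rhs = 8, matching y values: 10, 13 (2 points).
  x = 12: rhs = 14, matching y values: none (0 points).
  x = 13: rhs = 0, matching y values: 0 (1 points).
  x = 14: rhs = 18, matching y values: 8, 15 (2 points).
  x = 15: rhs = 5, matching y values: none (0 points).
  x = 16: rhs = 13, matching y values: 6, 17 (2 points).
  x = 17: rhs = 2, matching y values: 5, 18 (2 points).
  x = 18: rhs = 1, matching y values: 1, 22 (2 points).
  x = 19: rhs = 16, matching y values: 4, 19 (2 points).
  x = 20: rhs = 7, matching y values: none (0 points).
  x = 21: rhs = 3, matching y values: 7, 16 (2 points).
  x = 22: rhs = 10, matching y values: none (0 points).
Total affine count: 23.
Full point count |E(F_23)| = 23 + 1 = 24.
Hasse bound: |24 − (23+1)| = |0| = 0 ≤ 2√23 ≈ 9.5917 ✓.


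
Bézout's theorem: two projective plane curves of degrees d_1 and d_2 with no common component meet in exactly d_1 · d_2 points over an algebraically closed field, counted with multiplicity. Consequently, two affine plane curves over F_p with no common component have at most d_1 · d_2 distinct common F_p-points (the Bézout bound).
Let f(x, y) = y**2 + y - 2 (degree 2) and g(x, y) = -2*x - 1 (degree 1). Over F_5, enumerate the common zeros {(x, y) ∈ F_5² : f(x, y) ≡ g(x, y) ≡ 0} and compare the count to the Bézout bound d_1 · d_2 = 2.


Common zeros: {(2, 1), (2, 3)}; count = 2; Bézout bound = 2.

deg(f) = 2, deg(g) = 1, so Bézout bound = 2.
Scan x ∈ F_5. For each x, list the y ∈ F_5 with f(x, y) ≡ 0 and those with g(x, y) ≡ 0 (mod 5); the common zeros in that column are the intersection.
  x = 0: f ≡ 0 at y ∈ {1, 3}; g ≡ 0 at y ∈ ∅; common: ∅.
  x = 1: f ≡ 0 at y ∈ {1, 3}; g ≡ 0 at y ∈ ∅; common: ∅.
  x = 2: f ≡ 0 at y ∈ {1, 3}; g ≡ 0 at y ∈ {0, 1, 2, 3, 4}; common: {1, 3}.
  x = 3: f ≡ 0 at y ∈ {1, 3}; g ≡ 0 at y ∈ ∅; common: ∅.
  x = 4: f ≡ 0 at y ∈ {1, 3}; g ≡ 0 at y ∈ ∅; common: ∅.
Collecting: common zeros = {(2, 1), (2, 3)}, so the count is 2.
Comparison with the Bézout bound: 2 ≤ 2 = deg(f)·deg(g), as expected for curves with no common component (the bound is attained).


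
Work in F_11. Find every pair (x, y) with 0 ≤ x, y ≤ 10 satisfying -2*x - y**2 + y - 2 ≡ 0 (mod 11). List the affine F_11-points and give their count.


Affine F_11-points: {(0, 5), (0, 7), (4, 4), (4, 8), (6, 6), (7, 3), (7, 9), (9, 2), (9, 10), (10, 0), (10, 1)}; count = 11.

For each of the 121 pairs (x, y) ∈ F_11², evaluate f(x, y) mod 11. Record the zeros.
  x = 0: [0↦9, 1↦9, 2↦7, 3↦3, 4↦8, 5↦0, 6↦1, 7↦0, 8↦8, 9↦3, 10↦7]  zeros at y ∈ {5, 7}
  x = 1: [0↦7, 1↦7, 2↦5, 3↦1, 4↦6, 5↦9, 6↦10, 7↦9, 8↦6, 9↦1, 10↦5]  zeros at y ∈ ∅
  x = 2: [0↦5, 1↦5, 2↦3, 3↦10, 4↦4, 5↦7, 6↦8, 7↦7, 8↦4, 9↦10, 10↦3]  zeros at y ∈ ∅
  x = 3: [0↦3, 1↦3, 2↦1, 3↦8, 4↦2, 5↦5, 6↦6, 7↦5, 8↦2, 9↦8, 10↦1]  zeros at y ∈ ∅
  x = 4: [0↦1, 1↦1, 2↦10, 3↦6, 4↦0, 5↦3, 6↦4, 7↦3, 8↦0, 9↦6, 10↦10]  zeros at y ∈ {4, 8}
  x = 5: [0↦10, 1↦10, 2↦8, 3↦4, 4↦9, 5↦1, 6↦2, 7↦1, 8↦9, 9↦4, 10↦8]  zeros at y ∈ ∅
  x = 6: [0↦8, 1↦8, 2↦6, 3↦2, 4↦7, 5↦10, 6↦0, 7↦10, 8↦7, 9↦2, 10↦6]  zeros at y ∈ {6}
  x = 7: [0↦6, 1↦6, 2↦4, 3↦0, 4↦5, 5↦8, 6↦9, 7↦8, 8↦5, 9↦0, 10↦4]  zeros at y ∈ {3, 9}
  x = 8: [0↦4, 1↦4, 2↦2, 3↦9, 4↦3, 5↦6, 6↦7, 7↦6, 8↦3, 9↦9, 10↦2]  zeros at y ∈ ∅
  x = 9: [0↦2, 1↦2, 2↦0, 3↦7, 4↦1, 5↦4, 6↦5, 7↦4, 8↦1, 9↦7, 10↦0]  zeros at y ∈ {2, 10}
  x = 10: [0↦0, 1↦0, 2↦9, 3↦5, 4↦10, 5↦2, 6↦3, 7↦2, 8↦10, 9↦5, 10↦9]  zeros at y ∈ {0, 1}
Collecting zeros: affine points = {(0, 5), (0, 7), (4, 4), (4, 8), (6, 6), (7, 3), (7, 9), (9, 2), (9, 10), (10, 0), (10, 1)}.
Total count |C(F_11)_aff| = 11.


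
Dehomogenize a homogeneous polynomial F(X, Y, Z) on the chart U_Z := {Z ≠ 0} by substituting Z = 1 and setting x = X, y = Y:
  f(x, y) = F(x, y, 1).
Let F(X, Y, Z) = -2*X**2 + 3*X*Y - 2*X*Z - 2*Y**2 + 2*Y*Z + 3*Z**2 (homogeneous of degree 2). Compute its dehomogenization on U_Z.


f(x, y) = -2*x**2 + 3*x*y - 2*x - 2*y**2 + 2*y + 3

On U_Z we set Z = 1. Each monomial c·X^i·Y^j·Z^k in F becomes c·x^i·y^j·1^k = c·x^i·y^j.
Substituting Z = 1: F(X, Y, 1) = -2*x**2 + 3*x*y - 2*x - 2*y**2 + 2*y + 3.
Note: deg(f) ≤ deg(F) = 2; strict inequality happens when F is divisible by Z (lost terms).


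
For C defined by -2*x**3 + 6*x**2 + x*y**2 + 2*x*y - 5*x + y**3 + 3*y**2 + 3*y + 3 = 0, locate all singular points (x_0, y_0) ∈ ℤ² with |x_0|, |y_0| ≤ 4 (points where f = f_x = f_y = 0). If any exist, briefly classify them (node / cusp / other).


Singular points: {(1, -1)}; classification: cusp.

Compute partial derivatives:
  f_x = -6*x**2 + 12*x + y**2 + 2*y - 5.
  f_y = 2*x*y + 2*x + 3*y**2 + 6*y + 3.
Scan x_0 ∈ {−4, ..., 4}. For each x_0, f_y(x_0, y) is a polynomial in y; find its integer roots y ∈ {−4, ..., 4}, then test f_x and f at those candidates.
  x = -4: f_y(-4, y) = 3*y**2 - 2*y - 5; vanishes at y ∈ {-1}. (-4, -1): f_x = -150 ≠ 0.
  x = -3: f_y(-3, y) = 3*y**2 - 3; vanishes at y ∈ {-1, 1}. (-3, -1): f_x = -96 ≠ 0; (-3, 1): f_x = -92 ≠ 0.
  x = -2: f_y(-2, y) = 3*y**2 + 2*y - 1; vanishes at y ∈ {-1}. (-2, -1): f_x = -54 ≠ 0.
  x = -1: f_y(-1, y) = 3*y**2 + 4*y + 1; vanishes at y ∈ {-1}. (-1, -1): f_x = -24 ≠ 0.
  x = 0: f_y(0, y) = 3*y**2 + 6*y + 3; vanishes at y ∈ {-1}. (0, -1): f_x = -6 ≠ 0.
  x = 1: f_y(1, y) = 3*y**2 + 8*y + 5; vanishes at y ∈ {-1}. (1, -1): f_x = 0, f = 0 — SINGULAR.
  x = 2: f_y(2, y) = 3*y**2 + 10*y + 7; vanishes at y ∈ {-1}. (2, -1): f_x = -6 ≠ 0.
  x = 3: f_y(3, y) = 3*y**2 + 12*y + 9; vanishes at y ∈ {-3, -1}. (3, -3): f_x = -20 ≠ 0; (3, -1): f_x = -24 ≠ 0.
  x = 4: f_y(4, y) = 3*y**2 + 14*y + 11; vanishes at y ∈ {-1}. (4, -1): f_x = -54 ≠ 0.
Only singular point on the grid: (1, -1).
Classify: substitute x = 1 + u, y = -1 + v and expand: f = -2*u**3 + u*v**2 + v**3 + v**2.
No constant or linear terms (consistent with a singular point). Quadratic part: v**2. Cubic part: -2*u**3 + u*v**2 + v**3.
The quadratic part v**2 is a perfect square, so there is a single (double) tangent line v = 0, i.e. y = -1. Restricting the cubic part to that line (v = 0) leaves -2*u**3 ≠ 0, so f is not divisible by v and the branch is v² ≈ 2*u**3 to lowest order — this is a cusp.
Classification: cusp.


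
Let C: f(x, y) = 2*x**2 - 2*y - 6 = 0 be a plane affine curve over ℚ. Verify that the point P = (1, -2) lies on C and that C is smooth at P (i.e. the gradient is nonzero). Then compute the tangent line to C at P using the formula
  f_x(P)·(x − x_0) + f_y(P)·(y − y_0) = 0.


Tangent line at P: 4*x - 2*y - 8 = 0.

Step 1: f(1, -2) = 0, so P lies on C.
Step 2: partial derivatives
  f_x(x, y) = 4*x, f_y(x, y) = -2.
  f_x(P) = 4, f_y(P) = -2 (gradient nonzero, so P is smooth).
Step 3: tangent line at P: 4·(x − 1) + -2·(y − -2) = 0.
Expanding: 4*x - 2*y - 8 = 0.


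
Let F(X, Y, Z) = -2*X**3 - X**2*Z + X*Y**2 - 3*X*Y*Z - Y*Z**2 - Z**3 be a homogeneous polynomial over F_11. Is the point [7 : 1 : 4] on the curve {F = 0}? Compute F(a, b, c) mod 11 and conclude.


F(7,1,4) ≡ 6 (mod 11); P is NOT on the curve.

Evaluate F(7, 1, 4) term-by-term (mod 11).
  -2*X**3 ↦ -2·343·1·1 = -686
  -X**2*Z ↦ -1·49·1·4 = -196
  X*Y**2 ↦ 1·7·1·1 = 7
  -3*X*Y*Z ↦ -3·7·1·4 = -84
  -Y*Z**2 ↦ -1·1·1·16 = -16
  -Z**3 ↦ -1·1·1·64 = -64
Sum: F(7, 1, 4) = (-686) + (-196) + (7) + (-84) + (-16) + (-64) = -1039.
Reducing mod 11: -1039 ≡ 6 (mod 11).
Since F(a, b, c) ≡ 6 ≠ 0 (mod 11), P does NOT lie on the curve.


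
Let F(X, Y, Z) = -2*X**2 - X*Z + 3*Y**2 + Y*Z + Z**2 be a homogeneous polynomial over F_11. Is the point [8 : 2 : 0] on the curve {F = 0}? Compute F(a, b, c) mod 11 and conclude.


F(8,2,0) ≡ 5 (mod 11); P is NOT on the curve.

Evaluate F(8, 2, 0) term-by-term (mod 11).
  -2*X**2 ↦ -2·64·1·1 = -128
  -X*Z ↦ -1·8·1·0 = 0
  3*Y**2 ↦ 3·1·4·1 = 12
  Y*Z ↦ 1·1·2·0 = 0
  Z**2 ↦ 1·1·1·0 = 0
Sum: F(8, 2, 0) = (-128) + (0) + (12) + (0) + (0) = -116.
Reducing mod 11: -116 ≡ 5 (mod 11).
Since F(a, b, c) ≡ 5 ≠ 0 (mod 11), P does NOT lie on the curve.


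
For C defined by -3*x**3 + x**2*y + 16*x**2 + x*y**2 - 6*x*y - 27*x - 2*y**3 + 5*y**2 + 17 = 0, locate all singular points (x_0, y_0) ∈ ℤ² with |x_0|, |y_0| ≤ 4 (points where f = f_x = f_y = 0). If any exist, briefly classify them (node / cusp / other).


Singular points: {(2, 1)}; classification: node.

Compute partial derivatives:
  f_x = -9*x**2 + 2*x*y + 32*x + y**2 - 6*y - 27.
  f_y = x**2 + 2*x*y - 6*x - 6*y**2 + 10*y.
Scan x_0 ∈ {−4, ..., 4}. For each x_0, f_y(x_0, y) is a polynomial in y; find its integer roots y ∈ {−4, ..., 4}, then test f_x and f at those candidates.
  x = -4: f_y(-4, y) = -6*y**2 + 2*y + 40; no integer root y with |y| ≤ 4.
  x = -3: f_y(-3, y) = -6*y**2 + 4*y + 27; no integer root y with |y| ≤ 4.
  x = -2: f_y(-2, y) = -6*y**2 + 6*y + 16; no integer root y with |y| ≤ 4.
  x = -1: f_y(-1, y) = -6*y**2 + 8*y + 7; no integer root y with |y| ≤ 4.
  x = 0: f_y(0, y) = -6*y**2 + 10*y; vanishes at y ∈ {0}. (0, 0): f_x = -27 ≠ 0.
  x = 1: f_y(1, y) = -6*y**2 + 12*y - 5; no integer root y with |y| ≤ 4.
  x = 2: f_y(2, y) = -6*y**2 + 14*y - 8; vanishes at y ∈ {1}. (2, 1): f_x = 0, f = 0 — SINGULAR.
  x = 3: f_y(3, y) = -6*y**2 + 16*y - 9; no integer root y with |y| ≤ 4.
  x = 4: f_y(4, y) = -6*y**2 + 18*y - 8; no integer root y with |y| ≤ 4.
Only singular point on the grid: (2, 1).
Classify: substitute x = 2 + u, y = 1 + v and expand: f = -3*u**3 + u**2*v - u**2 + u*v**2 - 2*v**3 + v**2.
No constant or linear terms (consistent with a singular point). Quadratic part: -u**2 + v**2. Cubic part: -3*u**3 + u**2*v + u*v**2 - 2*v**3.
The quadratic part v**2 - u**2 = (v − u)(v + u) splits into two distinct linear factors, so there are two distinct tangent lines y − 1 = ±(x − 2) — this is a node (ordinary double point).
Classification: node.


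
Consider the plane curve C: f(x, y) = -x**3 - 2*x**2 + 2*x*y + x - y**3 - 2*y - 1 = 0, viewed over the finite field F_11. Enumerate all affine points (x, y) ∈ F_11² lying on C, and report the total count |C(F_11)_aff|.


Affine F_11-points: {(0, 9), (1, 2), (2, 9), (4, 1), (6, 8), (7, 4), (7, 9), (10, 7)}; count = 8.

For each of the 121 pairs (x, y) ∈ F_11², evaluate f(x, y) mod 11. Record the zeros.
  x = 0: [0↦10, 1↦7, 2↦9, 3↦10, 4↦4, 5↦7, 6↦2, 7↦5, 8↦10, 9↦0, 10↦2]  zeros at y ∈ {9}
  x = 1: [0↦8, 1↦7, 2↦0, 3↦3, 4↦10, 5↦4, 6↦1, 7↦6, 8↦2, 9↦5, 10↦9]  zeros at y ∈ {2}
  x = 2: [0↦7, 1↦8, 2↦3, 3↦8, 4↦6, 5↦2, 6↦1, 7↦8, 8↦6, 9↦0, 10↦6]  zeros at y ∈ {9}
  x = 3: [0↦1, 1↦4, 2↦1, 3↦8, 4↦8, 5↦6, 6↦7, 7↦5, 8↦5, 9↦1, 10↦9]  zeros at y ∈ ∅
  x = 4: [0↦6, 1↦0, 2↦10, 3↦8, 4↦10, 5↦10, 6↦2, 7↦2, 8↦4, 9↦2, 10↦1]  zeros at y ∈ {1}
  x = 5: [0↦5, 1↦1, 2↦2, 3↦2, 4↦6, 5↦8, 6↦2, 7↦4, 8↦8, 9↦8, 10↦9]  zeros at y ∈ ∅
  x = 6: [0↦3, 1↦1, 2↦4, 3↦6, 4↦1, 5↦5, 6↦1, 7↦5, 8↦0, 9↦2, 10↦5]  zeros at y ∈ {8}
  x = 7: [0↦5, 1↦5, 2↦10, 3↦3, 4↦0, 5↦6, 6↦4, 7↦10, 8↦7, 9↦0, 10↦5]  zeros at y ∈ {4, 9}
  x = 8: [0↦5, 1↦7, 2↦3, 3↦9, 4↦8, 5↦5, 6↦5, 7↦2, 8↦1, 9↦7, 10↦3]  zeros at y ∈ ∅
  x = 9: [0↦8, 1↦1, 2↦10, 3↦7, 4↦8, 5↦7, 6↦9, 7↦8, 8↦9, 9↦6, 10↦4]  zeros at y ∈ ∅
  x = 10: [0↦8, 1↦3, 2↦3, 3↦2, 4↦5, 5↦6, 6↦10, 7↦0, 8↦3, 9↦2, 10↦2]  zeros at y ∈ {7}
Collecting zeros: affine points = {(0, 9), (1, 2), (2, 9), (4, 1), (6, 8), (7, 4), (7, 9), (10, 7)}.
Total count |C(F_11)_aff| = 8.


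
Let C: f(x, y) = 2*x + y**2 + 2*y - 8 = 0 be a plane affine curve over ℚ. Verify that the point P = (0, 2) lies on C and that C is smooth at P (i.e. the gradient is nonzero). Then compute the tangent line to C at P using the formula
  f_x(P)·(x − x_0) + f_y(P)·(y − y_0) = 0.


Tangent line at P: 2*x + 6*y - 12 = 0.

Step 1: f(0, 2) = 0, so P lies on C.
Step 2: partial derivatives
  f_x(x, y) = 2, f_y(x, y) = 2*y + 2.
  f_x(P) = 2, f_y(P) = 6 (gradient nonzero, so P is smooth).
Step 3: tangent line at P: 2·(x − 0) + 6·(y − 2) = 0.
Expanding: 2*x + 6*y - 12 = 0.


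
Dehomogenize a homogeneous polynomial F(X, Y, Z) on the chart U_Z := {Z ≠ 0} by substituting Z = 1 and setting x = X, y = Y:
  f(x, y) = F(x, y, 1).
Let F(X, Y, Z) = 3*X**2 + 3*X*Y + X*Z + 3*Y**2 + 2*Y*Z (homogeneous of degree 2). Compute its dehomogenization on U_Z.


f(x, y) = 3*x**2 + 3*x*y + x + 3*y**2 + 2*y

On U_Z we set Z = 1. Each monomial c·X^i·Y^j·Z^k in F becomes c·x^i·y^j·1^k = c·x^i·y^j.
Substituting Z = 1: F(X, Y, 1) = 3*x**2 + 3*x*y + x + 3*y**2 + 2*y.
Note: deg(f) ≤ deg(F) = 2; strict inequality happens when F is divisible by Z (lost terms).


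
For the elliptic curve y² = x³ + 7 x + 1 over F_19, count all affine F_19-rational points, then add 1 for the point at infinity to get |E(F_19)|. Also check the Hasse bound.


Affine points = {(0, 1), (0, 18), (1, 3), (1, 16), (2, 2), (2, 17), (3, 7), (3, 12), (4, 6), (4, 13), (5, 3), (5, 16), (10, 8), (10, 11), (13, 3), (13, 16), (15, 2), (15, 17), (17, 6), (17, 13)}; affine count = 20; |E(F_19)| = 21.

Discriminant check: Δ ∝ 4a³ + 27b² = 4·7³ + 27·1² = 4·343 + 27·1 ≡ 12 (mod 19). Nonzero ⇒ E is nonsingular.
For each x ∈ F_19, compute rhs = x³ + 7·x + 1 mod 19, then count y ∈ F_19 with y² ≡ rhs.
  x = 0: rhs = 1, matching y values: 1, 18 (2 points).
  x = 1: rhs = 9, matching y values: 3, 16 (2 points).
  x = 2: rhs = 4, matching y values: 2, 17 (2 points).
  x = 3: rhs = 11, matching y values: 7, 12 (2 points).
  x = 4: rhs = 17, matching y values: 6, 13 (2 points).
  x = 5: rhs = 9, matching y values: 3, 16 (2 points).
  x = 6: rhs = 12, matching y values: none (0 points).
  x = 7: rhs = 13, matching y values: none (0 points).
  x = 8: rhs = 18, matching y values: none (0 points).
  x = 9: rhs = 14, matching y values: none (0 points).
  x = 10: rhs = 7, matching y values: 8, 11 (2 points).
  x = 11: rhs = 3, matching y values: none (0 points).
  x = 12: rhs = 8, matching y values: none (0 points).
  x = 13: rhs = 9, matching y values: 3, 16 (2 points).
  x = 14: rhs = 12, matching y values: none (0 points).
  x = 15: rhs = 4, matching y values: 2, 17 (2 points).
  x = 16: rhs = 10, matching y values: none (0 points).
  x = 17: rhs = 17, matching y values: 6, 13 (2 points).
  x = 18: rhs = 12, matching y values: none (0 points).
Total affine count: 20.
Full point count |E(F_19)| = 20 + 1 = 21.
Hasse bound: |21 − (19+1)| = |1| = 1 ≤ 2√19 ≈ 8.7178 ✓.


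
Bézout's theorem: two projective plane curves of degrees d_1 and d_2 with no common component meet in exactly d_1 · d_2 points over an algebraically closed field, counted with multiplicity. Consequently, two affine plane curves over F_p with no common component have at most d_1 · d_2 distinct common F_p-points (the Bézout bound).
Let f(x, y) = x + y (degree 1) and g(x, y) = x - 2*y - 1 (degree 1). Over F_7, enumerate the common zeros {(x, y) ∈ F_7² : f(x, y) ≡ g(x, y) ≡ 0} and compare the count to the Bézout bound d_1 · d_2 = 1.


Common zeros: {(5, 2)}; count = 1; Bézout bound = 1.

deg(f) = 1, deg(g) = 1, so Bézout bound = 1.
Scan x ∈ F_7. For each x, list the y ∈ F_7 with f(x, y) ≡ 0 and those with g(x, y) ≡ 0 (mod 7); the common zeros in that column are the intersection.
  x = 0: f ≡ 0 at y ∈ {0}; g ≡ 0 at y ∈ {3}; common: ∅.
  x = 1: f ≡ 0 at y ∈ {6}; g ≡ 0 at y ∈ {0}; common: ∅.
  x = 2: f ≡ 0 at y ∈ {5}; g ≡ 0 at y ∈ {4}; common: ∅.
  x = 3: f ≡ 0 at y ∈ {4}; g ≡ 0 at y ∈ {1}; common: ∅.
  x = 4: f ≡ 0 at y ∈ {3}; g ≡ 0 at y ∈ {5}; common: ∅.
  x = 5: f ≡ 0 at y ∈ {2}; g ≡ 0 at y ∈ {2}; common: {2}.
  x = 6: f ≡ 0 at y ∈ {1}; g ≡ 0 at y ∈ {6}; common: ∅.
Collecting: common zeros = {(5, 2)}, so the count is 1.
Comparison with the Bézout bound: 1 ≤ 1 = deg(f)·deg(g), as expected for curves with no common component (the bound is attained).


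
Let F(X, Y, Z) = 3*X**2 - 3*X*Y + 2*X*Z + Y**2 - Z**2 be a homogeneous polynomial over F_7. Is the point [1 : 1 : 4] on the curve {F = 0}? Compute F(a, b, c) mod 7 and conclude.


F(1,1,4) ≡ 0 (mod 7); P is on the curve.

Evaluate F(1, 1, 4) term-by-term (mod 7).
  3*X**2 ↦ 3·1·1·1 = 3
  -3*X*Y ↦ -3·1·1·1 = -3
  2*X*Z ↦ 2·1·1·4 = 8
  Y**2 ↦ 1·1·1·1 = 1
  -Z**2 ↦ -1·1·1·16 = -16
Sum: F(1, 1, 4) = (3) + (-3) + (8) + (1) + (-16) = -7.
Reducing mod 7: -7 ≡ 0 (mod 7).
Since F(a, b, c) ≡ 0 (mod 7), P lies on the curve.


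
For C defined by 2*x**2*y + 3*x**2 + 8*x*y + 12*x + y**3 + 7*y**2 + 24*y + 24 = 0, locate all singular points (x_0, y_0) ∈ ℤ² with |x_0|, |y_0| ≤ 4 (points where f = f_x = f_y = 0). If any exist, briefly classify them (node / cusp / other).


Singular points: {(-2, -2)}; classification: node.

Compute partial derivatives:
  f_x = 4*x*y + 6*x + 8*y + 12.
  f_y = 2*x**2 + 8*x + 3*y**2 + 14*y + 24.
Scan x_0 ∈ {−4, ..., 4}. For each x_0, f_y(x_0, y) is a polynomial in y; find its integer roots y ∈ {−4, ..., 4}, then test f_x and f at those candidates.
  x = -4: f_y(-4, y) = 3*y**2 + 14*y + 24; no integer root y with |y| ≤ 4.
  x = -3: f_y(-3, y) = 3*y**2 + 14*y + 18; no integer root y with |y| ≤ 4.
  x = -2: f_y(-2, y) = 3*y**2 + 14*y + 16; vanishes at y ∈ {-2}. (-2, -2): f_x = 0, f = 0 — SINGULAR.
  x = -1: f_y(-1, y) = 3*y**2 + 14*y + 18; no integer root y with |y| ≤ 4.
  x = 0: f_y(0, y) = 3*y**2 + 14*y + 24; no integer root y with |y| ≤ 4.
  x = 1: f_y(1, y) = 3*y**2 + 14*y + 34; no integer root y with |y| ≤ 4.
  x = 2: f_y(2, y) = 3*y**2 + 14*y + 48; no integer root y with |y| ≤ 4.
  x = 3: f_y(3, y) = 3*y**2 + 14*y + 66; no integer root y with |y| ≤ 4.
  x = 4: f_y(4, y) = 3*y**2 + 14*y + 88; no integer root y with |y| ≤ 4.
Only singular point on the grid: (-2, -2).
Classify: substitute x = -2 + u, y = -2 + v and expand: f = 2*u**2*v - u**2 + v**3 + v**2.
No constant or linear terms (consistent with a singular point). Quadratic part: -u**2 + v**2. Cubic part: 2*u**2*v + v**3.
The quadratic part v**2 - u**2 = (v − u)(v + u) splits into two distinct linear factors, so there are two distinct tangent lines y − -2 = ±(x − -2) — this is a node (ordinary double point).
Classification: node.


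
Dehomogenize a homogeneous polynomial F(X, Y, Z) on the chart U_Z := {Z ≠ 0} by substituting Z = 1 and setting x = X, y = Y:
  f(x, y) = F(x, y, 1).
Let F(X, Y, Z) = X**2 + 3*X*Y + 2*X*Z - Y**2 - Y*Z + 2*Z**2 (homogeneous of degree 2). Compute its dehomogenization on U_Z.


f(x, y) = x**2 + 3*x*y + 2*x - y**2 - y + 2

On U_Z we set Z = 1. Each monomial c·X^i·Y^j·Z^k in F becomes c·x^i·y^j·1^k = c·x^i·y^j.
Substituting Z = 1: F(X, Y, 1) = x**2 + 3*x*y + 2*x - y**2 - y + 2.
Note: deg(f) ≤ deg(F) = 2; strict inequality happens when F is divisible by Z (lost terms).


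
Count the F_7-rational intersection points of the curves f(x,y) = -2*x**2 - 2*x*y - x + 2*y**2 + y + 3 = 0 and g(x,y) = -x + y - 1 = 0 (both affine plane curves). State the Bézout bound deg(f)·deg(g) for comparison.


Common zeros: ∅; count = 0; Bézout bound = 2.

deg(f) = 2, deg(g) = 1, so Bézout bound = 2.
Scan x ∈ F_7. For each x, list the y ∈ F_7 with f(x, y) ≡ 0 and those with g(x, y) ≡ 0 (mod 7); the common zeros in that column are the intersection.
  x = 0: f ≡ 0 at y ∈ ∅; g ≡ 0 at y ∈ {1}; common: ∅.
  x = 1: f ≡ 0 at y ∈ {0, 4}; g ≡ 0 at y ∈ {2}; common: ∅.
  x = 2: f ≡ 0 at y ∈ {0, 5}; g ≡ 0 at y ∈ {3}; common: ∅.
  x = 3: f ≡ 0 at y ∈ {1, 5}; g ≡ 0 at y ∈ {4}; common: ∅.
  x = 4: f ≡ 0 at y ∈ ∅; g ≡ 0 at y ∈ {5}; common: ∅.
  x = 5: f ≡ 0 at y ∈ {4}; g ≡ 0 at y ∈ {6}; common: ∅.
  x = 6: f ≡ 0 at y ∈ {1}; g ≡ 0 at y ∈ {0}; common: ∅.
Collecting: common zeros = ∅, so the count is 0.
Comparison with the Bézout bound: 0 ≤ 2 = deg(f)·deg(g), as expected for curves with no common component (the affine F_7-count falls short of the bound because intersections may lie at infinity, over extension fields, or carry multiplicity).


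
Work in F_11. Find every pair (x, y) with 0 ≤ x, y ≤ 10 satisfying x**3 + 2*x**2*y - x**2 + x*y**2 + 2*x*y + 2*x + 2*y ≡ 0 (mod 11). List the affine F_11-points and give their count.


Affine F_11-points: {(0, 0), (2, 2), (3, 2), (3, 4), (5, 0), (5, 3), (6, 6), (6, 9), (7, 0), (7, 1), (8, 6)}; count = 11.

For each of the 121 pairs (x, y) ∈ F_11², evaluate f(x, y) mod 11. Record the zeros.
  x = 0: [0↦0, 1↦2, 2↦4, 3↦6, 4↦8, 5↦10, 6↦1, 7↦3, 8↦5, 9↦7, 10↦9]  zeros at y ∈ {0}
  x = 1: [0↦2, 1↦9, 2↦7, 3↦7, 4↦9, 5↦2, 6↦8, 7↦5, 8↦4, 9↦5, 10↦8]  zeros at y ∈ ∅
  x = 2: [0↦8, 1↦2, 2↦0, 3↦2, 4↦8, 5↦7, 6↦10, 7↦6, 8↦6, 9↦10, 10↦7]  zeros at y ∈ {2}
  x = 3: [0↦2, 1↦9, 2↦0, 3↦8, 4↦0, 5↦9, 6↦2, 7↦1, 8↦6, 9↦6, 10↦1]  zeros at y ∈ {2, 4}
  x = 4: [0↦1, 1↦3, 2↦2, 3↦9, 4↦2, 5↦3, 6↦1, 7↦7, 8↦10, 9↦10, 10↦7]  zeros at y ∈ ∅
  x = 5: [0↦0, 1↦1, 2↦1, 3↦0, 4↦9, 5↦6, 6↦2, 7↦8, 8↦2, 9↦6, 10↦9]  zeros at y ∈ {0, 3}
  x = 6: [0↦5, 1↦9, 2↦3, 3↦9, 4↦5, 5↦2, 6↦0, 7↦10, 8↦10, 9↦0, 10↦2]  zeros at y ∈ {6, 9}
  x = 7: [0↦0, 1↦0, 2↦3, 3↦9, 4↦7, 5↦8, 6↦1, 7↦8, 8↦7, 9↦9, 10↦3]  zeros at y ∈ {0, 1}
  x = 8: [0↦2, 1↦2, 2↦7, 3↦6, 4↦10, 5↦8, 6↦0, 7↦8, 8↦10, 9↦6, 10↦7]  zeros at y ∈ {6}
  x = 9: [0↦6, 1↦10, 2↦10, 3↦6, 4↦9, 5↦8, 6↦3, 7↦5, 8↦3, 9↦8, 10↦9]  zeros at y ∈ ∅
  x = 10: [0↦7, 1↦8, 2↦7, 3↦4, 4↦10, 5↦3, 6↦5, 7↦5, 8↦3, 9↦10, 10↦4]  zeros at y ∈ ∅
Collecting zeros: affine points = {(0, 0), (2, 2), (3, 2), (3, 4), (5, 0), (5, 3), (6, 6), (6, 9), (7, 0), (7, 1), (8, 6)}.
Total count |C(F_11)_aff| = 11.


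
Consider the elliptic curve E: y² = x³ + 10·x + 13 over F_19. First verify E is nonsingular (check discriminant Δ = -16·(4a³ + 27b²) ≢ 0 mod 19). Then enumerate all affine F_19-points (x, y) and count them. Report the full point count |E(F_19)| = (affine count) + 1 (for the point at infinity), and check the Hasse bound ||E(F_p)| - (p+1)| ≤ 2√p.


Affine points = {(1, 9), (1, 10), (5, 6), (5, 13), (6, 2), (6, 17), (8, 4), (8, 15), (10, 7), (10, 12), (14, 3), (14, 16), (15, 2), (15, 17), (17, 2), (17, 17)}; affine count = 16; |E(F_19)| = 17.

Discriminant check: Δ ∝ 4a³ + 27b² = 4·10³ + 27·13² = 4·1000 + 27·169 ≡ 13 (mod 19). Nonzero ⇒ E is nonsingular.
For each x ∈ F_19, compute rhs = x³ + 10·x + 13 mod 19, then count y ∈ F_19 with y² ≡ rhs.
  x = 0: rhs = 13, matching y values: none (0 points).
  x = 1: rhs = 5, matching y values: 9, 10 (2 points).
  x = 2: rhs = 3, matching y values: none (0 points).
  x = 3: rhs = 13, matching y values: none (0 points).
  x = 4: rhs = 3, matching y values: none (0 points).
  x = 5: rhs = 17, matching y values: 6, 13 (2 points).
  x = 6: rhs = 4, matching y values: 2, 17 (2 points).
  x = 7: rhs = 8, matching y values: none (0 points).
  x = 8: rhs = 16, matching y values: 4, 15 (2 points).
  x = 9: rhs = 15, matching y values: none (0 points).
  x = 10: rhs = 11, matching y values: 7, 12 (2 points).
  x = 11: rhs = 10, matching y values: none (0 points).
  x = 12: rhs = 18, matching y values: none (0 points).
  x = 13: rhs = 3, matching y values: none (0 points).
  x = 14: rhs = 9, matching y values: 3, 16 (2 points).
  x = 15: rhs = 4, matching y values: 2, 17 (2 points).
  x = 16: rhs = 13, matching y values: none (0 points).
  x = 17: rhs = 4, matching y values: 2, 17 (2 points).
  x = 18: rhs = 2, matching y values: none (0 points).
Total affine count: 16.
Full point count |E(F_19)| = 16 + 1 = 17.
Hasse bound: |17 − (19+1)| = |-3| = 3 ≤ 2√19 ≈ 8.7178 ✓.


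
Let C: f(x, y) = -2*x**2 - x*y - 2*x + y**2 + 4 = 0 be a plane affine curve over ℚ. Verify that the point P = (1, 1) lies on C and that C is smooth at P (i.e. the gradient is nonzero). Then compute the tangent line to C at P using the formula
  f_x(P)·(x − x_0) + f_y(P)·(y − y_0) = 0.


Tangent line at P: -7*x + y + 6 = 0.

Step 1: f(1, 1) = 0, so P lies on C.
Step 2: partial derivatives
  f_x(x, y) = -4*x - y - 2, f_y(x, y) = -x + 2*y.
  f_x(P) = -7, f_y(P) = 1 (gradient nonzero, so P is smooth).
Step 3: tangent line at P: -7·(x − 1) + 1·(y − 1) = 0.
Expanding: -7*x + y + 6 = 0.


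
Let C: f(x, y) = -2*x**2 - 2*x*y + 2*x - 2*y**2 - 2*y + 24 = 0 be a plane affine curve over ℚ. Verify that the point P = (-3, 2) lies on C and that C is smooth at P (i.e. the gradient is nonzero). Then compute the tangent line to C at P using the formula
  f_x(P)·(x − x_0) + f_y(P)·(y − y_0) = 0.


Tangent line at P: 10*x - 4*y + 38 = 0.

Step 1: f(-3, 2) = 0, so P lies on C.
Step 2: partial derivatives
  f_x(x, y) = -4*x - 2*y + 2, f_y(x, y) = -2*x - 4*y - 2.
  f_x(P) = 10, f_y(P) = -4 (gradient nonzero, so P is smooth).
Step 3: tangent line at P: 10·(x − -3) + -4·(y − 2) = 0.
Expanding: 10*x - 4*y + 38 = 0.


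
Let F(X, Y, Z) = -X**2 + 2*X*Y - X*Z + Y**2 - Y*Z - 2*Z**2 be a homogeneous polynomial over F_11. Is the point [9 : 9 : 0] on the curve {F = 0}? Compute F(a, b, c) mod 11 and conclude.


F(9,9,0) ≡ 8 (mod 11); P is NOT on the curve.

Evaluate F(9, 9, 0) term-by-term (mod 11).
  -X**2 ↦ -1·81·1·1 = -81
  2*X*Y ↦ 2·9·9·1 = 162
  -X*Z ↦ -1·9·1·0 = 0
  Y**2 ↦ 1·1·81·1 = 81
  -Y*Z ↦ -1·1·9·0 = 0
  -2*Z**2 ↦ -2·1·1·0 = 0
Sum: F(9, 9, 0) = (-81) + (162) + (0) + (81) + (0) + (0) = 162.
Reducing mod 11: 162 ≡ 8 (mod 11).
Since F(a, b, c) ≡ 8 ≠ 0 (mod 11), P does NOT lie on the curve.


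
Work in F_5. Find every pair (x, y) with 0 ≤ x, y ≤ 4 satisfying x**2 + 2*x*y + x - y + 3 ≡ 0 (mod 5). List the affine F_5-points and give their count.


Affine F_5-points: {(0, 3), (1, 0), (2, 2), (3, 0), (3, 1), (3, 2), (3, 3), (3, 4), (4, 1)}; count = 9.

For each of the 25 pairs (x, y) ∈ F_5², evaluate f(x, y) mod 5. Record the zeros.
  x = 0: [0↦3, 1↦2, 2↦1, 3↦0, 4↦4]  zeros at y ∈ {3}
  x = 1: [0↦0, 1↦1, 2↦2, 3↦3, 4↦4]  zeros at y ∈ {0}
  x = 2: [0↦4, 1↦2, 2↦0, 3↦3, 4↦1]  zeros at y ∈ {2}
  x = 3: [0↦0, 1↦0, 2↦0, 3↦0, 4↦0]  zeros at y ∈ {0, 1, 2, 3, 4}
  x = 4: [0↦3, 1↦0, 2↦2, 3↦4, 4↦1]  zeros at y ∈ {1}
Collecting zeros: affine points = {(0, 3), (1, 0), (2, 2), (3, 0), (3, 1), (3, 2), (3, 3), (3, 4), (4, 1)}.
Total count |C(F_5)_aff| = 9.


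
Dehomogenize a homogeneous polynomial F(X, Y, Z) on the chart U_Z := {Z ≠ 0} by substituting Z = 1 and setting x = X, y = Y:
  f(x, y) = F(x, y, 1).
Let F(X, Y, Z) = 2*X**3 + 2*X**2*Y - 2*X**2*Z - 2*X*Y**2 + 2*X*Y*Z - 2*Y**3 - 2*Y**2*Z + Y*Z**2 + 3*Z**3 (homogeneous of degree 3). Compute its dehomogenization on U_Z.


f(x, y) = 2*x**3 + 2*x**2*y - 2*x**2 - 2*x*y**2 + 2*x*y - 2*y**3 - 2*y**2 + y + 3

On U_Z we set Z = 1. Each monomial c·X^i·Y^j·Z^k in F becomes c·x^i·y^j·1^k = c·x^i·y^j.
Substituting Z = 1: F(X, Y, 1) = 2*x**3 + 2*x**2*y - 2*x**2 - 2*x*y**2 + 2*x*y - 2*y**3 - 2*y**2 + y + 3.
Note: deg(f) ≤ deg(F) = 3; strict inequality happens when F is divisible by Z (lost terms).
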